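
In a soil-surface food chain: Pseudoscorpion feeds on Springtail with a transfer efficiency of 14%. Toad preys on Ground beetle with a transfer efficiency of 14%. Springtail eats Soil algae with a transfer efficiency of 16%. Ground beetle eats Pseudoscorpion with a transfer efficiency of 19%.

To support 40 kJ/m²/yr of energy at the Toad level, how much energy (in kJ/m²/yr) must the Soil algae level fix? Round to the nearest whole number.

Cumulative transfer efficiency: 0.16 × 0.14 × 0.19 × 0.14 = 0.00059584
Soil algae energy = 40 / 0.00059584 = 67132 kJ/m²/yr

67132 kJ/m²/yr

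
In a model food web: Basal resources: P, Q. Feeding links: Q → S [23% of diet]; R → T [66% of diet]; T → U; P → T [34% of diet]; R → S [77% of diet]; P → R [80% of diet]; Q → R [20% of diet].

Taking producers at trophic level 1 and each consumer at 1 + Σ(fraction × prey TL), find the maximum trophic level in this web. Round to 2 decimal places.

3.66

R: 1 + (0.2×1 + 0.8×1) = 2
S: 1 + (0.77×2 + 0.23×1) = 2.77
T: 1 + (0.34×1 + 0.66×2) = 2.66
U: 1 + 2.66 = 3.66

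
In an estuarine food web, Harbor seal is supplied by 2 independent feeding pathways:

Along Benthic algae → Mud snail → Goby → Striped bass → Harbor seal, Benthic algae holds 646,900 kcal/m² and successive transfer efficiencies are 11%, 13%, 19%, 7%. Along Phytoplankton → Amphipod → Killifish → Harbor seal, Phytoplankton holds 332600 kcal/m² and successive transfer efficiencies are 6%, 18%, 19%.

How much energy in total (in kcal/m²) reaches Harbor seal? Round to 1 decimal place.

805.5 kcal/m²

Via Benthic algae: 646900 × 0.11 × 0.13 × 0.19 × 0.07 = 123.033911 kcal/m²
Via Phytoplankton: 332600 × 0.06 × 0.18 × 0.19 = 682.4952 kcal/m²
Total at Harbor seal: 123.033911 + 682.4952 = 805.529111 kcal/m²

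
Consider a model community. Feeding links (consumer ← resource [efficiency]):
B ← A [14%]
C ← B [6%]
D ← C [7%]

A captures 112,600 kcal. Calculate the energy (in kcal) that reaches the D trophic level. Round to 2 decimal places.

66.21 kcal

B: 112600 × 0.14 = 15764 kcal
C: 15764 × 0.06 = 945.84 kcal
D: 945.84 × 0.07 = 66.2088 kcal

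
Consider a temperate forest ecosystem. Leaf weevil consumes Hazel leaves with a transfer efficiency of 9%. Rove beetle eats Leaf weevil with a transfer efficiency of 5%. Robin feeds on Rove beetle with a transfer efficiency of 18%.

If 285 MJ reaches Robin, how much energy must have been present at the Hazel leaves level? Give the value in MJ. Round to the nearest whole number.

351852 MJ

Cumulative transfer efficiency: 0.09 × 0.05 × 0.18 = 0.00081
Hazel leaves energy = 285 / 0.00081 = 351852 MJ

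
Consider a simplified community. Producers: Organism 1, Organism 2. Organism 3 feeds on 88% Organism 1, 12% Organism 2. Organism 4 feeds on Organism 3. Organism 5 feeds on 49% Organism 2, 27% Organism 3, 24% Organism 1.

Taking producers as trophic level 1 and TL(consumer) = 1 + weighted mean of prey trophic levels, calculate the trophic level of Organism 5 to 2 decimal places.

Organism 3: 1 + (0.88×1 + 0.12×1) = 2
Organism 4: 1 + 2 = 3
Organism 5: 1 + (0.49×1 + 0.27×2 + 0.24×1) = 2.27

2.27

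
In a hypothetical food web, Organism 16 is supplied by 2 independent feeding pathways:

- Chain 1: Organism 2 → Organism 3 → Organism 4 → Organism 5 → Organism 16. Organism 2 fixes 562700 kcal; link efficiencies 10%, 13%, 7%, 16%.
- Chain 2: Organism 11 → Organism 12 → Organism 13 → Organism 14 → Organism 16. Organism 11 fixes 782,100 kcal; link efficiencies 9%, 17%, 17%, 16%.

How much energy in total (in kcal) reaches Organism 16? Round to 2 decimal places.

Chain 1: 562700 × 0.1 × 0.13 × 0.07 × 0.16 = 81.92912 kcal
Chain 2: 782100 × 0.09 × 0.17 × 0.17 × 0.16 = 325.478736 kcal
Total at Organism 16: 81.92912 + 325.478736 = 407.407856 kcal

407.41 kcal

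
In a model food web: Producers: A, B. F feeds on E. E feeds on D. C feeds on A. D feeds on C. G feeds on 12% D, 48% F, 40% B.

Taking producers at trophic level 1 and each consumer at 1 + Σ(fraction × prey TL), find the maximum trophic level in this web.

5

C: 1 + 1 = 2
D: 1 + 2 = 3
E: 1 + 3 = 4
F: 1 + 4 = 5
G: 1 + (0.12×3 + 0.48×5 + 0.4×1) = 4.16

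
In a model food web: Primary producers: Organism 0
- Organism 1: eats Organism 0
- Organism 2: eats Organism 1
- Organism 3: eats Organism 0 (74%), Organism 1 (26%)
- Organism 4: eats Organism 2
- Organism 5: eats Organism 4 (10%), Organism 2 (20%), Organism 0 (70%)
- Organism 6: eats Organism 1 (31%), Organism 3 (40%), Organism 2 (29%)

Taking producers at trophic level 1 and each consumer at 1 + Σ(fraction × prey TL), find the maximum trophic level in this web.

Organism 1: 1 + 1 = 2
Organism 2: 1 + 2 = 3
Organism 3: 1 + (0.74×1 + 0.26×2) = 2.26
Organism 4: 1 + 3 = 4
Organism 5: 1 + (0.1×4 + 0.2×3 + 0.7×1) = 2.7
Organism 6: 1 + (0.31×2 + 0.4×2.26 + 0.29×3) = 3.394

4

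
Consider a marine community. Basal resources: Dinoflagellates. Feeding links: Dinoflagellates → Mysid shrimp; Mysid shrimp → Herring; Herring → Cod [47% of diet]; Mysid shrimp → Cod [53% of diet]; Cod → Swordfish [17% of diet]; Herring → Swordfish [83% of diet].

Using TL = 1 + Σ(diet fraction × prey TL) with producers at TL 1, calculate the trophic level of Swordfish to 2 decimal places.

Mysid shrimp: 1 + 1 = 2
Herring: 1 + 2 = 3
Cod: 1 + (0.47×3 + 0.53×2) = 3.47
Swordfish: 1 + (0.17×3.47 + 0.83×3) = 4.0799

4.08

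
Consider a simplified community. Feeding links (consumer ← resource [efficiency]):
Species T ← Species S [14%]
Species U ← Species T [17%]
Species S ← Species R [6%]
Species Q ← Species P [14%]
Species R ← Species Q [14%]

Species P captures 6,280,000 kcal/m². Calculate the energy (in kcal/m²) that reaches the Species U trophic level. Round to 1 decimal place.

175.8 kcal/m²

Species Q: 6280000 × 0.14 = 879200 kcal/m²
Species R: 879200 × 0.14 = 123088 kcal/m²
Species S: 123088 × 0.06 = 7385.28 kcal/m²
Species T: 7385.28 × 0.14 = 1033.9392 kcal/m²
Species U: 1033.9392 × 0.17 = 175.769664 kcal/m²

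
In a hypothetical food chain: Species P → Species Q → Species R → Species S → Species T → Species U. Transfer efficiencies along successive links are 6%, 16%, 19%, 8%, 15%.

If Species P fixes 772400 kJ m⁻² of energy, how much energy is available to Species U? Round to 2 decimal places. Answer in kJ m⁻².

16.91 kJ m⁻²

Species Q: 772400 × 0.06 = 46344 kJ m⁻²
Species R: 46344 × 0.16 = 7415.04 kJ m⁻²
Species S: 7415.04 × 0.19 = 1408.8576 kJ m⁻²
Species T: 1408.8576 × 0.08 = 112.708608 kJ m⁻²
Species U: 112.708608 × 0.15 = 16.9062912 kJ m⁻²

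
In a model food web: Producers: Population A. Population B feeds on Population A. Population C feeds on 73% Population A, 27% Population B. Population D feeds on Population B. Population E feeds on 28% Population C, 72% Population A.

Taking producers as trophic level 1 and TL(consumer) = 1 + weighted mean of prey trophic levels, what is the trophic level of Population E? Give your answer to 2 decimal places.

2.36

Population B: 1 + 1 = 2
Population C: 1 + (0.73×1 + 0.27×2) = 2.27
Population D: 1 + 2 = 3
Population E: 1 + (0.28×2.27 + 0.72×1) = 2.3556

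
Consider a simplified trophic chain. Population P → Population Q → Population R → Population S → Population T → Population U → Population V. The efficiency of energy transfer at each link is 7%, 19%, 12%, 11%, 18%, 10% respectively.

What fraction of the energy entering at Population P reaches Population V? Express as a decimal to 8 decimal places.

Product of link efficiencies: 0.07 × 0.19 × 0.12 × 0.11 × 0.18 × 0.1 = 0.00000316008

0.00000316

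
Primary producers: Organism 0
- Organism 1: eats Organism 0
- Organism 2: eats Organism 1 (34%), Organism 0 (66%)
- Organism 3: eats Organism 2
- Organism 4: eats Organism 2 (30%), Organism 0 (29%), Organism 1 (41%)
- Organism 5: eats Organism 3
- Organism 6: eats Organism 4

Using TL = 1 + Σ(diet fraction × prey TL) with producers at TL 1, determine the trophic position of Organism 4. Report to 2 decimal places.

2.81

Organism 1: 1 + 1 = 2
Organism 2: 1 + (0.34×2 + 0.66×1) = 2.34
Organism 3: 1 + 2.34 = 3.34
Organism 4: 1 + (0.3×2.34 + 0.29×1 + 0.41×2) = 2.812
Organism 5: 1 + 3.34 = 4.34
Organism 6: 1 + 2.812 = 3.812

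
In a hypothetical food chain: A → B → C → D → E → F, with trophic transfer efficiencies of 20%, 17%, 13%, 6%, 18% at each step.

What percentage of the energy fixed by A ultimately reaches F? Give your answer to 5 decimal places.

0.00477%

Product of link efficiencies: 0.2 × 0.17 × 0.13 × 0.06 × 0.18 = 0.000047736
As a percentage: 0.000047736 × 100 = 0.00477%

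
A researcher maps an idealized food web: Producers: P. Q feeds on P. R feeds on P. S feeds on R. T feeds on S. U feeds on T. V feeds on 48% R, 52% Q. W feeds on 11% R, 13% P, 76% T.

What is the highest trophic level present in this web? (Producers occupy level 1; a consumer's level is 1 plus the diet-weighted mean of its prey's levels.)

Q: 1 + 1 = 2
R: 1 + 1 = 2
S: 1 + 2 = 3
T: 1 + 3 = 4
U: 1 + 4 = 5
V: 1 + (0.48×2 + 0.52×2) = 3
W: 1 + (0.11×2 + 0.13×1 + 0.76×4) = 4.39

5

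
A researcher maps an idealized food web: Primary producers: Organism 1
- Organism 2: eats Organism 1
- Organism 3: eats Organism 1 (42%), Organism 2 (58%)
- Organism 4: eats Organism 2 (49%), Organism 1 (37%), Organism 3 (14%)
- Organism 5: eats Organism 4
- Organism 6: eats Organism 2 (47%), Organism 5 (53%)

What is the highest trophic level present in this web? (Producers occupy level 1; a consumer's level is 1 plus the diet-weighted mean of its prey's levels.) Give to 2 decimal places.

Organism 2: 1 + 1 = 2
Organism 3: 1 + (0.42×1 + 0.58×2) = 2.58
Organism 4: 1 + (0.49×2 + 0.37×1 + 0.14×2.58) = 2.7112
Organism 5: 1 + 2.7112 = 3.7112
Organism 6: 1 + (0.47×2 + 0.53×3.7112) = 3.906936

3.91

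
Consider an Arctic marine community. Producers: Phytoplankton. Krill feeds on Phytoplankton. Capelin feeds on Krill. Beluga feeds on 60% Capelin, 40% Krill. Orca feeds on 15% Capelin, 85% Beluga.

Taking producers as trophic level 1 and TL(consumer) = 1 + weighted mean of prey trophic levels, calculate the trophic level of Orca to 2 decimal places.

Krill: 1 + 1 = 2
Capelin: 1 + 2 = 3
Beluga: 1 + (0.6×3 + 0.4×2) = 3.6
Orca: 1 + (0.15×3 + 0.85×3.6) = 4.51

4.51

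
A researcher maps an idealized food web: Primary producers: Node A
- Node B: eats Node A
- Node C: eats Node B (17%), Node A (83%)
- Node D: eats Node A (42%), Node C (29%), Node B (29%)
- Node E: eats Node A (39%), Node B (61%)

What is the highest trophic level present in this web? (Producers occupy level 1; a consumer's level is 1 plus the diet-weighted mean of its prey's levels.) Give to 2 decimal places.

Node B: 1 + 1 = 2
Node C: 1 + (0.17×2 + 0.83×1) = 2.17
Node D: 1 + (0.42×1 + 0.29×2.17 + 0.29×2) = 2.6293
Node E: 1 + (0.39×1 + 0.61×2) = 2.61

2.63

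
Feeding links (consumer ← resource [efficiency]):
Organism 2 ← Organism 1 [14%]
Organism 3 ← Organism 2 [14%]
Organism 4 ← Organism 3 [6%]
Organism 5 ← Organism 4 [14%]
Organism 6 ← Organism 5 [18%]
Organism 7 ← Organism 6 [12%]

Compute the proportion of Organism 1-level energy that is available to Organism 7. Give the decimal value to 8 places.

Product of link efficiencies: 0.14 × 0.14 × 0.06 × 0.14 × 0.18 × 0.12 = 0.000003556224

0.00000356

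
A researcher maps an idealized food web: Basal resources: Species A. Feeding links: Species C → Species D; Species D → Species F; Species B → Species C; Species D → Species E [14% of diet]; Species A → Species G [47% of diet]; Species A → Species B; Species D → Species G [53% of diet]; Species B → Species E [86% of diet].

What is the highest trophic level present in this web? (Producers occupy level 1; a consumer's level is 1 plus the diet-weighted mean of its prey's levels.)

Species B: 1 + 1 = 2
Species C: 1 + 2 = 3
Species D: 1 + 3 = 4
Species E: 1 + (0.86×2 + 0.14×4) = 3.28
Species F: 1 + 4 = 5
Species G: 1 + (0.53×4 + 0.47×1) = 3.59

5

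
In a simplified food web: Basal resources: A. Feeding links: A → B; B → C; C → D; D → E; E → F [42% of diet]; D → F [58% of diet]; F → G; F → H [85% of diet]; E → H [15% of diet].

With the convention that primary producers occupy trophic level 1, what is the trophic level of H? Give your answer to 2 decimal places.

B: 1 + 1 = 2
C: 1 + 2 = 3
D: 1 + 3 = 4
E: 1 + 4 = 5
F: 1 + (0.42×5 + 0.58×4) = 5.42
G: 1 + 5.42 = 6.42
H: 1 + (0.85×5.42 + 0.15×5) = 6.357

6.36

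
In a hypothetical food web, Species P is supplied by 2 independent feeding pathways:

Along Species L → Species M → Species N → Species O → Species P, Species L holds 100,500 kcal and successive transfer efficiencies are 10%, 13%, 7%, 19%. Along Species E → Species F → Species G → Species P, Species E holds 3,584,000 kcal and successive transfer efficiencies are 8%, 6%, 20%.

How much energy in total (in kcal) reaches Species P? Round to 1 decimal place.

Via Species L: 100500 × 0.1 × 0.13 × 0.07 × 0.19 = 17.37645 kcal
Via Species E: 3584000 × 0.08 × 0.06 × 0.2 = 3440.64 kcal
Total at Species P: 17.37645 + 3440.64 = 3458.01645 kcal

3458.0 kcal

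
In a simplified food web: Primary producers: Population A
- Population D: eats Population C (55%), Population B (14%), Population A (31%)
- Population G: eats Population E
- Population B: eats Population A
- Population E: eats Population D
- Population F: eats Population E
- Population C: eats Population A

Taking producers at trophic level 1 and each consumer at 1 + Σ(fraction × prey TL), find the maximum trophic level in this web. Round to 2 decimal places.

Population B: 1 + 1 = 2
Population C: 1 + 1 = 2
Population D: 1 + (0.55×2 + 0.14×2 + 0.31×1) = 2.69
Population E: 1 + 2.69 = 3.69
Population F: 1 + 3.69 = 4.69
Population G: 1 + 3.69 = 4.69

4.69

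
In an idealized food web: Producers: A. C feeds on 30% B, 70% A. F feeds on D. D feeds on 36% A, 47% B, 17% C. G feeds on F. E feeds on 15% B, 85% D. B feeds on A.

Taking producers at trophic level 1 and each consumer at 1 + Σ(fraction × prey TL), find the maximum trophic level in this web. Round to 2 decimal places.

4.69

B: 1 + 1 = 2
C: 1 + (0.3×2 + 0.7×1) = 2.3
D: 1 + (0.36×1 + 0.47×2 + 0.17×2.3) = 2.691
E: 1 + (0.15×2 + 0.85×2.691) = 3.58735
F: 1 + 2.691 = 3.691
G: 1 + 3.691 = 4.691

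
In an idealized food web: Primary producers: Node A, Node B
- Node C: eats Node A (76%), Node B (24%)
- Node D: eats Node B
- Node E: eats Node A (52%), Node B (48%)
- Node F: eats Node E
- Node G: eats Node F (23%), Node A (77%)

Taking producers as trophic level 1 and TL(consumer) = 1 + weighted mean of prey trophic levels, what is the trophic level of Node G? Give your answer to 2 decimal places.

Node C: 1 + (0.76×1 + 0.24×1) = 2
Node D: 1 + 1 = 2
Node E: 1 + (0.52×1 + 0.48×1) = 2
Node F: 1 + 2 = 3
Node G: 1 + (0.23×3 + 0.77×1) = 2.46

2.46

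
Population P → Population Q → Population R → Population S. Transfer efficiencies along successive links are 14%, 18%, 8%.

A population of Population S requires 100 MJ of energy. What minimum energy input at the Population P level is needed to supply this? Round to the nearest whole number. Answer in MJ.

Cumulative transfer efficiency: 0.14 × 0.18 × 0.08 = 0.002016
Population P energy = 100 / 0.002016 = 49603 MJ

49603 MJ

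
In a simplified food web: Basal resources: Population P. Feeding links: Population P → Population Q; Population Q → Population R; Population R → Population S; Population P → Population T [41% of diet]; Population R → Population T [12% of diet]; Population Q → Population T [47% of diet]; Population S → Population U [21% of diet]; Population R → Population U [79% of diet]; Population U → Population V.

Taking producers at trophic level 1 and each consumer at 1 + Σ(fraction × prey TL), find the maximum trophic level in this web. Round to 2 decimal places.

5.21

Population Q: 1 + 1 = 2
Population R: 1 + 2 = 3
Population S: 1 + 3 = 4
Population T: 1 + (0.41×1 + 0.12×3 + 0.47×2) = 2.71
Population U: 1 + (0.21×4 + 0.79×3) = 4.21
Population V: 1 + 4.21 = 5.21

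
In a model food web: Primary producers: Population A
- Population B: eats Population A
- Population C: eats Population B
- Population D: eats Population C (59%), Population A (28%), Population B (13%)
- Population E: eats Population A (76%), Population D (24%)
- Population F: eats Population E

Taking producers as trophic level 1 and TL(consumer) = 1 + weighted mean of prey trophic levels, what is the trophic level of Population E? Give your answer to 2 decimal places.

2.55

Population B: 1 + 1 = 2
Population C: 1 + 2 = 3
Population D: 1 + (0.59×3 + 0.28×1 + 0.13×2) = 3.31
Population E: 1 + (0.76×1 + 0.24×3.31) = 2.5544
Population F: 1 + 2.5544 = 3.5544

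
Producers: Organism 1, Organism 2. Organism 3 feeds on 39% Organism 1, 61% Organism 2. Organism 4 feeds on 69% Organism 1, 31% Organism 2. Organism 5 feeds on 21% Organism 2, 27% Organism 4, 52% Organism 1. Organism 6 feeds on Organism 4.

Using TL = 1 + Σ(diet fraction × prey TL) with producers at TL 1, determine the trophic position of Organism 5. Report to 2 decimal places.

Organism 3: 1 + (0.39×1 + 0.61×1) = 2
Organism 4: 1 + (0.69×1 + 0.31×1) = 2
Organism 5: 1 + (0.21×1 + 0.27×2 + 0.52×1) = 2.27
Organism 6: 1 + 2 = 3

2.27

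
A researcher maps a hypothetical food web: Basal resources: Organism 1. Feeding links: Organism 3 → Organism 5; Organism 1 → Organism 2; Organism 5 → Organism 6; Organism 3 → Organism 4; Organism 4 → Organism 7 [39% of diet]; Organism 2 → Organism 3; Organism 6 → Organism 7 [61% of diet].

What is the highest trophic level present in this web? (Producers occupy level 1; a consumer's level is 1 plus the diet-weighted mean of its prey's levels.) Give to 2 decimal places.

Organism 2: 1 + 1 = 2
Organism 3: 1 + 2 = 3
Organism 4: 1 + 3 = 4
Organism 5: 1 + 3 = 4
Organism 6: 1 + 4 = 5
Organism 7: 1 + (0.61×5 + 0.39×4) = 5.61

5.61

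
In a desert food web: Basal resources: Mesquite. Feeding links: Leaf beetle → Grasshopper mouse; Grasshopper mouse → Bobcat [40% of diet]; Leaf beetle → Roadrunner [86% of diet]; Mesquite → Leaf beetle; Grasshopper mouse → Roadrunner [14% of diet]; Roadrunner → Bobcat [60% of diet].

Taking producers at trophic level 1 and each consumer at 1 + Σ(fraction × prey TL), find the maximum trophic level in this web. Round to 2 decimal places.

4.08

Leaf beetle: 1 + 1 = 2
Grasshopper mouse: 1 + 2 = 3
Roadrunner: 1 + (0.14×3 + 0.86×2) = 3.14
Bobcat: 1 + (0.4×3 + 0.6×3.14) = 4.084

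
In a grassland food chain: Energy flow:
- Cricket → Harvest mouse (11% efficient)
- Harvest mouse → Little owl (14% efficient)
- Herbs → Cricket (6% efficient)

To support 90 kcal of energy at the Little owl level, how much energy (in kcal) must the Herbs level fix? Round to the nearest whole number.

97403 kcal

Cumulative transfer efficiency: 0.06 × 0.11 × 0.14 = 0.000924
Herbs energy = 90 / 0.000924 = 97403 kcal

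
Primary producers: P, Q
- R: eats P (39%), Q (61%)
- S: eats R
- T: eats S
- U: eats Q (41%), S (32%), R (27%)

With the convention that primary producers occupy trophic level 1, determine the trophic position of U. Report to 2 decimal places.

R: 1 + (0.39×1 + 0.61×1) = 2
S: 1 + 2 = 3
T: 1 + 3 = 4
U: 1 + (0.41×1 + 0.32×3 + 0.27×2) = 2.91

2.91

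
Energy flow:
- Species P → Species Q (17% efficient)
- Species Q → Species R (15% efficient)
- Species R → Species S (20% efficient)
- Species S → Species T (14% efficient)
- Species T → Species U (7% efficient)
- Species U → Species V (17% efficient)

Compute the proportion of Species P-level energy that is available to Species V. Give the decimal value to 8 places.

0.00000850

Product of link efficiencies: 0.17 × 0.15 × 0.2 × 0.14 × 0.07 × 0.17 = 0.0000084966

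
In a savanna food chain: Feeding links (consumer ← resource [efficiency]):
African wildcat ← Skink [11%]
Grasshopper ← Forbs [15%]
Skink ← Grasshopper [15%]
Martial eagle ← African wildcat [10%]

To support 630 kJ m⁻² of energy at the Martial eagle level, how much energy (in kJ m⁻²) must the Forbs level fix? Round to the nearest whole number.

2545455 kJ m⁻²

Cumulative transfer efficiency: 0.15 × 0.15 × 0.11 × 0.1 = 0.0002475
Forbs energy = 630 / 0.0002475 = 2545455 kJ m⁻²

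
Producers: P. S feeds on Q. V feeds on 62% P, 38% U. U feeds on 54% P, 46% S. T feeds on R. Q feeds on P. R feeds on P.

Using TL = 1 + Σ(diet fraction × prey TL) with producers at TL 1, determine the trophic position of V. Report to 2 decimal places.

Q: 1 + 1 = 2
R: 1 + 1 = 2
S: 1 + 2 = 3
T: 1 + 2 = 3
U: 1 + (0.54×1 + 0.46×3) = 2.92
V: 1 + (0.62×1 + 0.38×2.92) = 2.7296

2.73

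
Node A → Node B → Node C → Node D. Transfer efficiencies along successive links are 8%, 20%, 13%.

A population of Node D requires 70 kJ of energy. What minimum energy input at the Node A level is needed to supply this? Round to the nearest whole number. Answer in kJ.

33654 kJ

Cumulative transfer efficiency: 0.08 × 0.2 × 0.13 = 0.00208
Node A energy = 70 / 0.00208 = 33654 kJ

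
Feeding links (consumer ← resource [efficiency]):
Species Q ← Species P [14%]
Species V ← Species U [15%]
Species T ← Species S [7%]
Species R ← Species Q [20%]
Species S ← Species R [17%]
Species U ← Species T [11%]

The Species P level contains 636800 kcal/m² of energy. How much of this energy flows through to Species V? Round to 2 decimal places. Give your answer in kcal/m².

Species Q: 636800 × 0.14 = 89152 kcal/m²
Species R: 89152 × 0.2 = 17830.4 kcal/m²
Species S: 17830.4 × 0.17 = 3031.168 kcal/m²
Species T: 3031.168 × 0.07 = 212.18176 kcal/m²
Species U: 212.18176 × 0.11 = 23.3399936 kcal/m²
Species V: 23.3399936 × 0.15 = 3.50099904 kcal/m²

3.50 kcal/m²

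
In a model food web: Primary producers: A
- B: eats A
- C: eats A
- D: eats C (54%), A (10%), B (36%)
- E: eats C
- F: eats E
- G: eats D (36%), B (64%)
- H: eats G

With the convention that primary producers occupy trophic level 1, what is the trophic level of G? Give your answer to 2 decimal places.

B: 1 + 1 = 2
C: 1 + 1 = 2
D: 1 + (0.54×2 + 0.1×1 + 0.36×2) = 2.9
E: 1 + 2 = 3
F: 1 + 3 = 4
G: 1 + (0.36×2.9 + 0.64×2) = 3.324
H: 1 + 3.324 = 4.324

3.32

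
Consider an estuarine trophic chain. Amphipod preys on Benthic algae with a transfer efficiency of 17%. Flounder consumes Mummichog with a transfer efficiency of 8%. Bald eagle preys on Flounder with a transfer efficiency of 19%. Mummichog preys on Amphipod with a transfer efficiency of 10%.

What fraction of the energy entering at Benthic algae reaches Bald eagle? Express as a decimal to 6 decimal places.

Product of link efficiencies: 0.17 × 0.1 × 0.08 × 0.19 = 0.0002584

0.000258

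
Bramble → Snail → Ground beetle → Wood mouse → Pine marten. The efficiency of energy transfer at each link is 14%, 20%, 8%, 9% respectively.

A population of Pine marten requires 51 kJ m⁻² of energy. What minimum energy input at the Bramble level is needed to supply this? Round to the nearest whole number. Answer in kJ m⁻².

252976 kJ m⁻²

Cumulative transfer efficiency: 0.14 × 0.2 × 0.08 × 0.09 = 0.0002016
Bramble energy = 51 / 0.0002016 = 252976 kJ m⁻²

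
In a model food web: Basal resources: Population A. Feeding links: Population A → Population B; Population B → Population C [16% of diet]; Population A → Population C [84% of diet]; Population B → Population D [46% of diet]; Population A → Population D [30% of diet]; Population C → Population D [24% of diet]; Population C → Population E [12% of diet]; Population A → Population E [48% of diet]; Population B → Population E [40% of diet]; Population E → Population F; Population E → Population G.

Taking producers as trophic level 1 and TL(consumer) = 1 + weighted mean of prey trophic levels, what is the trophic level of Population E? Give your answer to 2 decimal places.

2.54

Population B: 1 + 1 = 2
Population C: 1 + (0.16×2 + 0.84×1) = 2.16
Population D: 1 + (0.46×2 + 0.3×1 + 0.24×2.16) = 2.7384
Population E: 1 + (0.12×2.16 + 0.48×1 + 0.4×2) = 2.5392
Population F: 1 + 2.5392 = 3.5392
Population G: 1 + 2.5392 = 3.5392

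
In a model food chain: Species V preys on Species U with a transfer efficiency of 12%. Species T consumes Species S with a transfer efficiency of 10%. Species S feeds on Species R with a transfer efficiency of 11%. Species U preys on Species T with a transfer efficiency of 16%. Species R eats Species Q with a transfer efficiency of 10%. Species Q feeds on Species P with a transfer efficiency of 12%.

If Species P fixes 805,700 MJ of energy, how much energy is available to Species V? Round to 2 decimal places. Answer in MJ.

2.04 MJ

Species Q: 805700 × 0.12 = 96684 MJ
Species R: 96684 × 0.1 = 9668.4 MJ
Species S: 9668.4 × 0.11 = 1063.524 MJ
Species T: 1063.524 × 0.1 = 106.3524 MJ
Species U: 106.3524 × 0.16 = 17.016384 MJ
Species V: 17.016384 × 0.12 = 2.04196608 MJ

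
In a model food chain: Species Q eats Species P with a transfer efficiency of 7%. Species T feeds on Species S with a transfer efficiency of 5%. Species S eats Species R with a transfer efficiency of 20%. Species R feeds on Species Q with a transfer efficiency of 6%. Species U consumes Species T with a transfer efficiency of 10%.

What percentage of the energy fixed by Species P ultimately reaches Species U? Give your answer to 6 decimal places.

0.000420%

Product of link efficiencies: 0.07 × 0.06 × 0.2 × 0.05 × 0.1 = 0.0000042
As a percentage: 0.0000042 × 100 = 0.000420%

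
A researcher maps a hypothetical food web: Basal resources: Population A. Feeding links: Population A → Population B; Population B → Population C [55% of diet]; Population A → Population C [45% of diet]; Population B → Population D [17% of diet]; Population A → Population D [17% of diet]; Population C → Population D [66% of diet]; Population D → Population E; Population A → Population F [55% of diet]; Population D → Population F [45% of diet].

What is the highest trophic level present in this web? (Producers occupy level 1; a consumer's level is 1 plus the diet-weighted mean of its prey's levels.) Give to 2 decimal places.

4.19

Population B: 1 + 1 = 2
Population C: 1 + (0.55×2 + 0.45×1) = 2.55
Population D: 1 + (0.17×2 + 0.17×1 + 0.66×2.55) = 3.193
Population E: 1 + 3.193 = 4.193
Population F: 1 + (0.55×1 + 0.45×3.193) = 2.98685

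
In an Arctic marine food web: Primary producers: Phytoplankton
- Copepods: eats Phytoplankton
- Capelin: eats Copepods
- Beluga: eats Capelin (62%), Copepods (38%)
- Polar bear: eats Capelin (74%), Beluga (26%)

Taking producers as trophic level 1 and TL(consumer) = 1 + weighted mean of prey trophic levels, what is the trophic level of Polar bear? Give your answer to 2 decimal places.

4.16

Copepods: 1 + 1 = 2
Capelin: 1 + 2 = 3
Beluga: 1 + (0.62×3 + 0.38×2) = 3.62
Polar bear: 1 + (0.74×3 + 0.26×3.62) = 4.1612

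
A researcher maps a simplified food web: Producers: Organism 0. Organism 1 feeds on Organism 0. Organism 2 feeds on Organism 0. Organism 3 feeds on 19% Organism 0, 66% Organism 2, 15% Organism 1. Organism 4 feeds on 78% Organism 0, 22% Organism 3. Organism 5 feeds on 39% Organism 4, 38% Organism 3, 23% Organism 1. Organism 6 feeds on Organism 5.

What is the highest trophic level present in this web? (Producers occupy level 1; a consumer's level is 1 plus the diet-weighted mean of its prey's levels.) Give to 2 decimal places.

Organism 1: 1 + 1 = 2
Organism 2: 1 + 1 = 2
Organism 3: 1 + (0.19×1 + 0.66×2 + 0.15×2) = 2.81
Organism 4: 1 + (0.78×1 + 0.22×2.81) = 2.3982
Organism 5: 1 + (0.39×2.3982 + 0.38×2.81 + 0.23×2) = 3.463098
Organism 6: 1 + 3.463098 = 4.463098

4.46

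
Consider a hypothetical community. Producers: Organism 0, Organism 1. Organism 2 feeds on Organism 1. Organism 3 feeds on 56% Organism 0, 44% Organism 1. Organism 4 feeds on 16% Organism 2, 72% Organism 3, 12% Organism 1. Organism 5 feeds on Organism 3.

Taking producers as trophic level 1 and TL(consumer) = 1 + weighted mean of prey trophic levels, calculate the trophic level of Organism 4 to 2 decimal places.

Organism 2: 1 + 1 = 2
Organism 3: 1 + (0.56×1 + 0.44×1) = 2
Organism 4: 1 + (0.16×2 + 0.72×2 + 0.12×1) = 2.88
Organism 5: 1 + 2 = 3

2.88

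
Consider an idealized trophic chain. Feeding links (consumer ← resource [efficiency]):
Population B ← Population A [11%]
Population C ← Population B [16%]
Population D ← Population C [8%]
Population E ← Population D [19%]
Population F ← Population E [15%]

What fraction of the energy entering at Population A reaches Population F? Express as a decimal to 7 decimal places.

Product of link efficiencies: 0.11 × 0.16 × 0.08 × 0.19 × 0.15 = 0.000040128

0.0000401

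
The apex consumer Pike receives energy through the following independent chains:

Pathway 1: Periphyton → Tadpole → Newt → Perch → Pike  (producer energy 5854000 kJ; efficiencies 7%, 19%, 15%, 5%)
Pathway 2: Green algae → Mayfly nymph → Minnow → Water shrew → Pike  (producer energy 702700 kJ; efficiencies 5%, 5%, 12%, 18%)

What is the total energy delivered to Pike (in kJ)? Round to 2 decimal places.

Pathway 1: 5854000 × 0.07 × 0.19 × 0.15 × 0.05 = 583.9365 kJ
Pathway 2: 702700 × 0.05 × 0.05 × 0.12 × 0.18 = 37.9458 kJ
Total at Pike: 583.9365 + 37.9458 = 621.8823 kJ

621.88 kJ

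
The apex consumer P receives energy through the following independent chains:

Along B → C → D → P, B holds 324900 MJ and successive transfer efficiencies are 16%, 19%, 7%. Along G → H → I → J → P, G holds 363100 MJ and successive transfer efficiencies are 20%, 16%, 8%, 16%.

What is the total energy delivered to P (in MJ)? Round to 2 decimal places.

840.11 MJ

Via B: 324900 × 0.16 × 0.19 × 0.07 = 691.3872 MJ
Via G: 363100 × 0.2 × 0.16 × 0.08 × 0.16 = 148.72576 MJ
Total at P: 691.3872 + 148.72576 = 840.11296 MJ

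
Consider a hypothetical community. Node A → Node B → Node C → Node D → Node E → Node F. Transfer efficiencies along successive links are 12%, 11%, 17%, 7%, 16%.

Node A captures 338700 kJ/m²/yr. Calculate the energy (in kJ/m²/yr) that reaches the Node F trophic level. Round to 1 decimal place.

8.5 kJ/m²/yr

Node B: 338700 × 0.12 = 40644 kJ/m²/yr
Node C: 40644 × 0.11 = 4470.84 kJ/m²/yr
Node D: 4470.84 × 0.17 = 760.0428 kJ/m²/yr
Node E: 760.0428 × 0.07 = 53.202996 kJ/m²/yr
Node F: 53.202996 × 0.16 = 8.51247936 kJ/m²/yr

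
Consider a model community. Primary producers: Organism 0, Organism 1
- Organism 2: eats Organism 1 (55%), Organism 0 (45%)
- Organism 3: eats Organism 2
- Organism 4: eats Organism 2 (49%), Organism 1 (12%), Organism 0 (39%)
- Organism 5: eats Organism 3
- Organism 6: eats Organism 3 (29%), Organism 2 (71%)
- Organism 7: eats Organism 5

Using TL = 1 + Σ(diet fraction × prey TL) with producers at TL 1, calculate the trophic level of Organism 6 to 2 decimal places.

Organism 2: 1 + (0.55×1 + 0.45×1) = 2
Organism 3: 1 + 2 = 3
Organism 4: 1 + (0.49×2 + 0.12×1 + 0.39×1) = 2.49
Organism 5: 1 + 3 = 4
Organism 6: 1 + (0.29×3 + 0.71×2) = 3.29
Organism 7: 1 + 4 = 5

3.29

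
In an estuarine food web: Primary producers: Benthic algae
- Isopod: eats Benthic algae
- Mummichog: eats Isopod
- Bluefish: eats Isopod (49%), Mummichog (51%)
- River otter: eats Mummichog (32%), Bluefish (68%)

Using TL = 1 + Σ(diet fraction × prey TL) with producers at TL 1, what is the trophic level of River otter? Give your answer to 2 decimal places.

4.35

Isopod: 1 + 1 = 2
Mummichog: 1 + 2 = 3
Bluefish: 1 + (0.49×2 + 0.51×3) = 3.51
River otter: 1 + (0.32×3 + 0.68×3.51) = 4.3468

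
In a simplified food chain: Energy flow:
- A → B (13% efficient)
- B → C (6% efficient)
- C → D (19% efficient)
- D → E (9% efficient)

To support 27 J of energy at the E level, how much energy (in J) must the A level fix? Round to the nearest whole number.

Cumulative transfer efficiency: 0.13 × 0.06 × 0.19 × 0.09 = 0.00013338
A energy = 27 / 0.00013338 = 202429 J

202429 J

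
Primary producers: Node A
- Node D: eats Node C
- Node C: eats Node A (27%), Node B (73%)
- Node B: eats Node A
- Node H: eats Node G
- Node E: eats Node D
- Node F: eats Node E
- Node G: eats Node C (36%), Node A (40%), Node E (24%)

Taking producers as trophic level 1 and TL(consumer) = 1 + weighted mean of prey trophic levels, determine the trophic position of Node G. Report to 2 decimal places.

Node B: 1 + 1 = 2
Node C: 1 + (0.27×1 + 0.73×2) = 2.73
Node D: 1 + 2.73 = 3.73
Node E: 1 + 3.73 = 4.73
Node F: 1 + 4.73 = 5.73
Node G: 1 + (0.36×2.73 + 0.4×1 + 0.24×4.73) = 3.518
Node H: 1 + 3.518 = 4.518

3.52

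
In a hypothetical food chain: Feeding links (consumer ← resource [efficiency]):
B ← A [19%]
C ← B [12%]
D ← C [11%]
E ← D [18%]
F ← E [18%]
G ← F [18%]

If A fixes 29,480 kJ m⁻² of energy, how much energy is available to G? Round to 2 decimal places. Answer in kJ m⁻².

B: 29480 × 0.19 = 5601.2 kJ m⁻²
C: 5601.2 × 0.12 = 672.144 kJ m⁻²
D: 672.144 × 0.11 = 73.93584 kJ m⁻²
E: 73.93584 × 0.18 = 13.3084512 kJ m⁻²
F: 13.3084512 × 0.18 = 2.395521216 kJ m⁻²
G: 2.395521216 × 0.18 = 0.43119381888 kJ m⁻²

0.43 kJ m⁻²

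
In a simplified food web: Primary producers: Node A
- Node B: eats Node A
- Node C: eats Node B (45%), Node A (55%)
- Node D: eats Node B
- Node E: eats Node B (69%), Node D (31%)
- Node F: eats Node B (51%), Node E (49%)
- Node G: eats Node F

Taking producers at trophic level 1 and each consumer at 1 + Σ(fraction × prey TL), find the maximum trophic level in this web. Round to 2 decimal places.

4.64

Node B: 1 + 1 = 2
Node C: 1 + (0.45×2 + 0.55×1) = 2.45
Node D: 1 + 2 = 3
Node E: 1 + (0.69×2 + 0.31×3) = 3.31
Node F: 1 + (0.51×2 + 0.49×3.31) = 3.6419
Node G: 1 + 3.6419 = 4.6419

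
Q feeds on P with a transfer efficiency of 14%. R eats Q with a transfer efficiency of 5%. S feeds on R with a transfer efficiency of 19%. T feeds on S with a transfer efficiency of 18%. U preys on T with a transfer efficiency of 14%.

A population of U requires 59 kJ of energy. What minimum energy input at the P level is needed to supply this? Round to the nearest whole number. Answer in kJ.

Cumulative transfer efficiency: 0.14 × 0.05 × 0.19 × 0.18 × 0.14 = 0.000033516
P energy = 59 / 0.000033516 = 1760353 kJ

1760353 kJ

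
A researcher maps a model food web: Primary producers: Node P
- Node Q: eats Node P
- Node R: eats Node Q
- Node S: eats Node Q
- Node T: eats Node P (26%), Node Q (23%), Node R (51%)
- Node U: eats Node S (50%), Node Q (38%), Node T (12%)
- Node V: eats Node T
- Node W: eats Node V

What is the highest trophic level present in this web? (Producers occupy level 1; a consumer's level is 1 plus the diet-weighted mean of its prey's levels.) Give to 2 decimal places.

5.25

Node Q: 1 + 1 = 2
Node R: 1 + 2 = 3
Node S: 1 + 2 = 3
Node T: 1 + (0.26×1 + 0.23×2 + 0.51×3) = 3.25
Node U: 1 + (0.5×3 + 0.38×2 + 0.12×3.25) = 3.65
Node V: 1 + 3.25 = 4.25
Node W: 1 + 4.25 = 5.25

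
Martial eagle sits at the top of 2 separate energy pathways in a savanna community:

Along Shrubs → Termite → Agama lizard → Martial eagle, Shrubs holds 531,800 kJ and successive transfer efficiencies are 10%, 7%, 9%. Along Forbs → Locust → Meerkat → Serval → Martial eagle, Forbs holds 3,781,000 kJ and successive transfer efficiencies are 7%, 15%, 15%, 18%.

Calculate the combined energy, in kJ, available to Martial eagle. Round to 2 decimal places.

Via Shrubs: 531800 × 0.1 × 0.07 × 0.09 = 335.034 kJ
Via Forbs: 3781000 × 0.07 × 0.15 × 0.15 × 0.18 = 1071.9135 kJ
Total at Martial eagle: 335.034 + 1071.9135 = 1406.9475 kJ

1406.95 kJ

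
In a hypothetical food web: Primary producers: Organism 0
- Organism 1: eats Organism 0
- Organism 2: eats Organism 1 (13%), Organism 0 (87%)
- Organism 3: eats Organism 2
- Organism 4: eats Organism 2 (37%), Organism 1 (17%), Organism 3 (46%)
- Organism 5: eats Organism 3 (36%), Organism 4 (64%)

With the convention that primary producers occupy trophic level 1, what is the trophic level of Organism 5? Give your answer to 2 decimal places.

Organism 1: 1 + 1 = 2
Organism 2: 1 + (0.13×2 + 0.87×1) = 2.13
Organism 3: 1 + 2.13 = 3.13
Organism 4: 1 + (0.37×2.13 + 0.17×2 + 0.46×3.13) = 3.5679
Organism 5: 1 + (0.36×3.13 + 0.64×3.5679) = 4.410256

4.41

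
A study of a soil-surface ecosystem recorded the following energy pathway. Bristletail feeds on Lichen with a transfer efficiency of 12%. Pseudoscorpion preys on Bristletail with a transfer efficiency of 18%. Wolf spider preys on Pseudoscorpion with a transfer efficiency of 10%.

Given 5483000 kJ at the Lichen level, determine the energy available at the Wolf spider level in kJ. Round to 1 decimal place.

11843.3 kJ

Bristletail: 5483000 × 0.12 = 657960 kJ
Pseudoscorpion: 657960 × 0.18 = 118432.8 kJ
Wolf spider: 118432.8 × 0.1 = 11843.28 kJ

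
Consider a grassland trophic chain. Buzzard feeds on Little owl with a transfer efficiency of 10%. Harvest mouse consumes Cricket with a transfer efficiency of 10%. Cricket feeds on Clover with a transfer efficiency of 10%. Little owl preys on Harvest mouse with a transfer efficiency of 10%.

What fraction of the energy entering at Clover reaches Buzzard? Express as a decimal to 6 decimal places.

0.000100

Product of link efficiencies: 0.1 × 0.1 × 0.1 × 0.1 = 0.0001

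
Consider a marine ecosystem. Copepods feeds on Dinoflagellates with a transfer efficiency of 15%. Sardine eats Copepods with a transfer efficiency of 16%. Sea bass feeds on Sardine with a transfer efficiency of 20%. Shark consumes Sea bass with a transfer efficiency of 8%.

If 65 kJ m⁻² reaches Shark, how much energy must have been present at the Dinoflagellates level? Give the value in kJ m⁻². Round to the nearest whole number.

Cumulative transfer efficiency: 0.15 × 0.16 × 0.2 × 0.08 = 0.000384
Dinoflagellates energy = 65 / 0.000384 = 169271 kJ m⁻²

169271 kJ m⁻²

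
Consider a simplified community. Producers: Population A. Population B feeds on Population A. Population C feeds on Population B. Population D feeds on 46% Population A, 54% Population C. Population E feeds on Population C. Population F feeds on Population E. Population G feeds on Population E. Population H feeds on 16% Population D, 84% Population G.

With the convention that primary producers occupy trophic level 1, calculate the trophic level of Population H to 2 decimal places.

Population B: 1 + 1 = 2
Population C: 1 + 2 = 3
Population D: 1 + (0.46×1 + 0.54×3) = 3.08
Population E: 1 + 3 = 4
Population F: 1 + 4 = 5
Population G: 1 + 4 = 5
Population H: 1 + (0.16×3.08 + 0.84×5) = 5.6928

5.69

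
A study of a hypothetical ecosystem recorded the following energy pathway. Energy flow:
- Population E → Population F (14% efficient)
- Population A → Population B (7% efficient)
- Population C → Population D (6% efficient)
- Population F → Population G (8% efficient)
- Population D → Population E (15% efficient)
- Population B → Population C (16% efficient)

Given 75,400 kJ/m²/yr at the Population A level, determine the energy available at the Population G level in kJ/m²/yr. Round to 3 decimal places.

Population B: 75400 × 0.07 = 5278 kJ/m²/yr
Population C: 5278 × 0.16 = 844.48 kJ/m²/yr
Population D: 844.48 × 0.06 = 50.6688 kJ/m²/yr
Population E: 50.6688 × 0.15 = 7.60032 kJ/m²/yr
Population F: 7.60032 × 0.14 = 1.0640448 kJ/m²/yr
Population G: 1.0640448 × 0.08 = 0.085123584 kJ/m²/yr

0.085 kJ/m²/yr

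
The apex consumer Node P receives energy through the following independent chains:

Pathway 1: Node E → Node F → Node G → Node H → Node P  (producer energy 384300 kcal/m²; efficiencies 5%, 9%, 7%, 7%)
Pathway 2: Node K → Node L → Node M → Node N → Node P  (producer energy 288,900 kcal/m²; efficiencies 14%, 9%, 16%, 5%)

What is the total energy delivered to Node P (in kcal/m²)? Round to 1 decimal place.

Pathway 1: 384300 × 0.05 × 0.09 × 0.07 × 0.07 = 8.473815 kcal/m²
Pathway 2: 288900 × 0.14 × 0.09 × 0.16 × 0.05 = 29.12112 kcal/m²
Total at Node P: 8.473815 + 29.12112 = 37.594935 kcal/m²

37.6 kcal/m²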